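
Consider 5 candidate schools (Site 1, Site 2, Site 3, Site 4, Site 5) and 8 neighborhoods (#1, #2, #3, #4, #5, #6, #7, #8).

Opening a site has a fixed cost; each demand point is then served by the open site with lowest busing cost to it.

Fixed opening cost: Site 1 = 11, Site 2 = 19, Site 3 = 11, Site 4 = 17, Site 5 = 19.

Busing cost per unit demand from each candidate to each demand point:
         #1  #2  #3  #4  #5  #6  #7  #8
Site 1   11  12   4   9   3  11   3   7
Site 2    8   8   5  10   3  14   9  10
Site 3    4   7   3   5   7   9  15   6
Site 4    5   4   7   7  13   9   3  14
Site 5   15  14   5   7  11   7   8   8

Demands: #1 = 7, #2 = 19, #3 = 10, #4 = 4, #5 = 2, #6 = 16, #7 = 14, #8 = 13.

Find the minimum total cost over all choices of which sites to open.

Open {Site 3, Site 4, Site 5}: assign each demand point to its cheapest open site.
  #1→Site 3 7×4=28, #2→Site 4 19×4=76, #3→Site 3 10×3=30, #4→Site 3 4×5=20, #5→Site 3 2×7=14, #6→Site 5 16×7=112, #7→Site 4 14×3=42, #8→Site 3 13×6=78
  busing cost 400, fixed 47 → total 447.
Compare {Site 1, Site 3, Site 4, Site 5}: busing cost 392 + fixed 58 = 450.
Compare {Site 2, Site 3, Site 4, Site 5}: busing cost 392 + fixed 66 = 458.
Compare {Site 3, Site 4}: busing cost 432 + fixed 28 = 460.
All other subsets cost ≥ 450. Minimum total cost: 447.

447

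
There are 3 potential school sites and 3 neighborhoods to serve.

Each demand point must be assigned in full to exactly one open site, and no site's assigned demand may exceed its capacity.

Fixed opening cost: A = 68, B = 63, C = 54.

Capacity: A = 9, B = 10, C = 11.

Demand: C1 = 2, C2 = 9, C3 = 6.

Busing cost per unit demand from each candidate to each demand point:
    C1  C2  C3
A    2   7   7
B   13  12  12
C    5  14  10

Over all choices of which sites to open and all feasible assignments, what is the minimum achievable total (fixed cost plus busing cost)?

255

Open {A, C}; cheapest assignment that respects the capacities:
  A (cap 9, load 9): C2 — cost 9×7 = 63
  C (cap 11, load 8): C1, C3 — cost 2×5 + 6×10 = 70
  Shipping 133, fixed 122 → total 255.
  Any other capacity-feasible assignment to {A, C} ships for at least 133.
Compare {A, B}: its best feasible assignment gives total 285.
Compare {B, C}: its best feasible assignment gives total 295.
Every other set of open sites that can feasibly serve all demand totals ≥ 285 even under its best assignment. Minimum: 255.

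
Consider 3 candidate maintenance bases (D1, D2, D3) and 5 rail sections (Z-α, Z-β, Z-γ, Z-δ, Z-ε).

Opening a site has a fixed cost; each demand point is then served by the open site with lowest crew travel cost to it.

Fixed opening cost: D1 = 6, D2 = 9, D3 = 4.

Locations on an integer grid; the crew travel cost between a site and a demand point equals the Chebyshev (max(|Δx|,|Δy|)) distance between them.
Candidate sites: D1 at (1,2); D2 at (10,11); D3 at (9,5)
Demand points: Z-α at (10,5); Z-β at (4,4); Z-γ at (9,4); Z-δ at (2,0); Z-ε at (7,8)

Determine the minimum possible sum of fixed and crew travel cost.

Open {D1, D3}: assign each demand point to its cheapest open site.
  Z-α→D3 1, Z-β→D1 3, Z-γ→D3 1, Z-δ→D1 2, Z-ε→D3 3
  crew travel cost 10, fixed 10 → total 20.
Compare {D3}: crew travel cost 17 + fixed 4 = 21.
Compare {D1, D2, D3}: crew travel cost 10 + fixed 19 = 29.
Compare {D2, D3}: crew travel cost 17 + fixed 13 = 30.
All other subsets cost ≥ 21. Minimum total cost: 20.

20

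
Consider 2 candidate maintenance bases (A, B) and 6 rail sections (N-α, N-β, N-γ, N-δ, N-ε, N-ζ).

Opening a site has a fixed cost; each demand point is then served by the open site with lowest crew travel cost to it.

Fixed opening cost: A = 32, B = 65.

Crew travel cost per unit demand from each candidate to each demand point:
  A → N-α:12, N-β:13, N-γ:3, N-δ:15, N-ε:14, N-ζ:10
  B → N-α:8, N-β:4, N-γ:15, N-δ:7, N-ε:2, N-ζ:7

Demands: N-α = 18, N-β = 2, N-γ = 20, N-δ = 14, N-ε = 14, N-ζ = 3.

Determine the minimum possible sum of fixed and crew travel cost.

Open {A, B}: assign each demand point to its cheapest open site.
  N-α→B 18×8=144, N-β→B 2×4=8, N-γ→A 20×3=60, N-δ→B 14×7=98, N-ε→B 14×2=28, N-ζ→B 3×7=21
  crew travel cost 359, fixed 97 → total 456.
Compare {B}: crew travel cost 599 + fixed 65 = 664.
Compare {A}: crew travel cost 738 + fixed 32 = 770.

456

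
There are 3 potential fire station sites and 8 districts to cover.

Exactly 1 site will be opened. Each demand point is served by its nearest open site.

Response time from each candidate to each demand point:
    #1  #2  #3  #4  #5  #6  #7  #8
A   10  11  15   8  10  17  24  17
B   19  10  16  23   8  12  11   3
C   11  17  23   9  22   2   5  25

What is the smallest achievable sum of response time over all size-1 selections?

102

Open {B}.
  #1→B 19, #2→B 10, #3→B 16, #4→B 23, #5→B 8, #6→B 12, #7→B 11, #8→B 3  ⇒ total 102.
Compare {A}: total 112.
Compare {C}: total 114.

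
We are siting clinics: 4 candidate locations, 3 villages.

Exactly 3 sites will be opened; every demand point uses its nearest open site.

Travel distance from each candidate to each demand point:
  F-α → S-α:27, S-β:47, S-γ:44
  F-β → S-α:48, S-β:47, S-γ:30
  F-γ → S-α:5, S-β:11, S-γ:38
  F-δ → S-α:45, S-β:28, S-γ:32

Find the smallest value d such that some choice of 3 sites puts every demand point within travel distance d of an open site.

30

Open {F-α, F-β, F-γ}.
  Farthest demand point is S-γ at travel distance 30 (to F-β); all others are ≤ 30.
With {F-α, F-β, F-δ} the worst case is 30.
With {F-β, F-γ, F-δ} the worst case is 30.
No size-3 selection achieves below 30.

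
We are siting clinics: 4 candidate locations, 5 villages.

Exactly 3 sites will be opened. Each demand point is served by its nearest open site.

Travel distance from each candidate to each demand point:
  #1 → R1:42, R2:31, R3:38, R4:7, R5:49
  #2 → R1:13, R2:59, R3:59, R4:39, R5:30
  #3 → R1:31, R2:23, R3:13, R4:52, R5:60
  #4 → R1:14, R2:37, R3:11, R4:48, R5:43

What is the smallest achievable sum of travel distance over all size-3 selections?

Open {#1, #2, #3}.
  R1→#2 13, R2→#3 23, R3→#3 13, R4→#1 7, R5→#2 30  ⇒ total 86.
Compare {#1, #2, #4}: total 92.
Compare {#1, #3, #4}: total 98.
No size-3 selection does better; minimum is 86.

86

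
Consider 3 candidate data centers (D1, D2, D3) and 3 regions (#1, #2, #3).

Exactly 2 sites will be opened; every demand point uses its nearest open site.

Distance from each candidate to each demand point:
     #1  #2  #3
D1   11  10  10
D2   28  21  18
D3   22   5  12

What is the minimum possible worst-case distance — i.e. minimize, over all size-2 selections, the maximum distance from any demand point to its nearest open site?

11

Open {D1, D2}.
  Farthest demand point is #1 at distance 11 (to D1); all others are ≤ 11.
With {D1, D3} the worst case is 11.
With {D2, D3} the worst case is 22.
No size-2 selection achieves below 11.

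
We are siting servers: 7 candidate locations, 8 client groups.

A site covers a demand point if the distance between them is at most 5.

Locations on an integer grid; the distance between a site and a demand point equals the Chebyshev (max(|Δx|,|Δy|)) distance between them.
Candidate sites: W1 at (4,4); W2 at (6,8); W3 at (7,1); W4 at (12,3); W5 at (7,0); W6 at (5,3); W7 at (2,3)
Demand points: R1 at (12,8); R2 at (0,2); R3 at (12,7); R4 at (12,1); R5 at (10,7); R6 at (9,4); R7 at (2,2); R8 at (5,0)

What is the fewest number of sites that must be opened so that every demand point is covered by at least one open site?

2

Coverage sets (demand points within 5 of each site):
  W1: {R2, R6, R7, R8}
  W2: {R5, R6}
  W3: {R4, R6, R7, R8}
  W4: {R1, R3, R4, R5, R6}
  W5: {R4, R6, R7, R8}
  W6: {R2, R5, R6, R7, R8}
  W7: {R2, R7, R8}
No single site covers all 8 demand points.
But {W1, W4} covers everything, so the minimum is 2.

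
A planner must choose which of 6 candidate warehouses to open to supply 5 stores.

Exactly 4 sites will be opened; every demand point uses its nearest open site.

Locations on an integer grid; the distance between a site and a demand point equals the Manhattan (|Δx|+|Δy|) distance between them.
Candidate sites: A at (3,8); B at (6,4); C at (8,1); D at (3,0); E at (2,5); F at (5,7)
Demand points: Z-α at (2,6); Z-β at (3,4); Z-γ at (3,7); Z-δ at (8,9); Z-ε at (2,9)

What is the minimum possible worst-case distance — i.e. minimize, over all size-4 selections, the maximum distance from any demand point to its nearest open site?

Open {A, B, C, F}.
  Farthest demand point is Z-δ at distance 5 (to F); all others are ≤ 5.
With {A, B, D, F} the worst case is 5.
With {A, B, E, F} the worst case is 5.
No size-4 selection achieves below 5.

5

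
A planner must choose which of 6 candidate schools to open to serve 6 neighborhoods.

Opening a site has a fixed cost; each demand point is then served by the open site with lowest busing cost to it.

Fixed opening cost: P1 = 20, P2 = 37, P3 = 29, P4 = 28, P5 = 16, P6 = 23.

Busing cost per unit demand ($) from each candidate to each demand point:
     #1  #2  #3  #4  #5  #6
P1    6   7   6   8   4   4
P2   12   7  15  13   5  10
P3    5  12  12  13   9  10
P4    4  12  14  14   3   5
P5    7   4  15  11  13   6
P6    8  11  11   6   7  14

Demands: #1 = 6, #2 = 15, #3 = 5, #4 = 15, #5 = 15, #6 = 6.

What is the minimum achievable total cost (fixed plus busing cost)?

Open {P1, P5, P6}: assign each demand point to its cheapest open site.
  #1→P1 6×6=36, #2→P5 15×4=60, #3→P1 5×6=30, #4→P6 15×6=90, #5→P1 15×4=60, #6→P1 6×4=24
  busing cost 300, fixed 59 → total 359.
Compare {P1, P4, P5, P6}: busing cost 273 + fixed 87 = 360.
Compare {P1, P5}: busing cost 330 + fixed 36 = 366.
Compare {P1, P4, P5}: busing cost 303 + fixed 64 = 367.
All other subsets cost ≥ 360. Minimum total cost: 359.

359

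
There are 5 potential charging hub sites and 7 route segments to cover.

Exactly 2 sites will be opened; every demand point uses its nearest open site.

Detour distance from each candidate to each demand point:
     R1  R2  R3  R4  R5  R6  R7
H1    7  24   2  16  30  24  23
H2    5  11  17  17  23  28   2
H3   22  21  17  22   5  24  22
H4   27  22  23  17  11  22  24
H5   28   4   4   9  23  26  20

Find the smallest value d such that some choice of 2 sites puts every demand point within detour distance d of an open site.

22

Open {H2, H4}.
  Farthest demand point is R6 at detour distance 22 (to H4); all others are ≤ 22.
With {H3, H4} the worst case is 22.
With {H1, H4} the worst case is 23.
No size-2 selection achieves below 22.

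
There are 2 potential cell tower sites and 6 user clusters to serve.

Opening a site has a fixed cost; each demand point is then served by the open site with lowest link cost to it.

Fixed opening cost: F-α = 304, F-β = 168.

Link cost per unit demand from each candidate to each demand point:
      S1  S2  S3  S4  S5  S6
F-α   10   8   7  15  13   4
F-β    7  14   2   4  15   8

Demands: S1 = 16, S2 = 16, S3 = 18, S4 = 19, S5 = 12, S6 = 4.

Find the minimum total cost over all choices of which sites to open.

828

Open {F-β}: assign each demand point to its cheapest open site.
  S1→F-β 16×7=112, S2→F-β 16×14=224, S3→F-β 18×2=36, S4→F-β 19×4=76, S5→F-β 12×15=180, S6→F-β 4×8=32
  link cost 660, fixed 168 → total 828.
Compare {F-α, F-β}: link cost 524 + fixed 472 = 996.
Compare {F-α}: link cost 871 + fixed 304 = 1175.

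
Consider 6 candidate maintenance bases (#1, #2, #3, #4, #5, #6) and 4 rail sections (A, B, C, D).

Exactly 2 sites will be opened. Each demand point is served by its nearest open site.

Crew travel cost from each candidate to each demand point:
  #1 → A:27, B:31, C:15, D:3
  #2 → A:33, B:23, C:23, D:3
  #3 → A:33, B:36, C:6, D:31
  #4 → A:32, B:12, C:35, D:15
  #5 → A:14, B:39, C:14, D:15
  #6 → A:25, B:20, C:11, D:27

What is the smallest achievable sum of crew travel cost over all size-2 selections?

54

Open {#2, #5}.
  A→#5 14, B→#2 23, C→#5 14, D→#2 3  ⇒ total 54.
Compare {#4, #5}: total 55.
Compare {#1, #4}: total 57.
No size-2 selection does better; minimum is 54.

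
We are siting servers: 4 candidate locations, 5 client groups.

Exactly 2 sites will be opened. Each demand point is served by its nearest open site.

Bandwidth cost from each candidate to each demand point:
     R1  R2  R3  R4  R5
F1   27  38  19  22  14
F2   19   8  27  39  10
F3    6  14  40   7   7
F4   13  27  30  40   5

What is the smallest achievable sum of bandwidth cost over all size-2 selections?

Open {F1, F3}.
  R1→F3 6, R2→F3 14, R3→F1 19, R4→F3 7, R5→F3 7  ⇒ total 53.
Compare {F2, F3}: total 55.
Compare {F3, F4}: total 62.
No size-2 selection does better; minimum is 53.

53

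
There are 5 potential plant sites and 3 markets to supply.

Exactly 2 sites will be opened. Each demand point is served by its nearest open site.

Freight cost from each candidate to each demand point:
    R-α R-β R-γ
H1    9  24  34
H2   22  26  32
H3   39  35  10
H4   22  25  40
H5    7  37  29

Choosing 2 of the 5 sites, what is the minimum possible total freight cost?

43

Open {H1, H3}.
  R-α→H1 9, R-β→H1 24, R-γ→H3 10  ⇒ total 43.
Compare {H3, H5}: total 52.
Compare {H3, H4}: total 57.
No size-2 selection does better; minimum is 43.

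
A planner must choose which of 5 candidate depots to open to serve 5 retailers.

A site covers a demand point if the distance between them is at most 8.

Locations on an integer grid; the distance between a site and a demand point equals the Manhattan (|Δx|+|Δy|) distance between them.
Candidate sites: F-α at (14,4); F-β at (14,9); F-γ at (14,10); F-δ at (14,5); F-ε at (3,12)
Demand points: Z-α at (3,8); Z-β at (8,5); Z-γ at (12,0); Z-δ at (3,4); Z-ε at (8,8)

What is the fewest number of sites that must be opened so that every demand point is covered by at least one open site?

Coverage sets (demand points within 8 of each site):
  F-α: {Z-β, Z-γ}
  F-β: {Z-ε}
  F-γ: {Z-ε}
  F-δ: {Z-β, Z-γ}
  F-ε: {Z-α, Z-δ}
No 2 sites suffice: every size-2 union leaves at least one demand point uncovered.
But {F-α, F-β, F-ε} covers everything, so the minimum is 3.

3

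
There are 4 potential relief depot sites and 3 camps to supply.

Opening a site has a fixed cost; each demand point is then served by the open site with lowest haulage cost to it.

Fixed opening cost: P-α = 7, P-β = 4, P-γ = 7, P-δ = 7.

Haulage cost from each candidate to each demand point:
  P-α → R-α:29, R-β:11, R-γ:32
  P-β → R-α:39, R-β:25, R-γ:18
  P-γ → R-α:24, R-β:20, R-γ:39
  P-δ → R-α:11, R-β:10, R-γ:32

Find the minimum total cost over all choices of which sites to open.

Open {P-β, P-δ}: assign each demand point to its cheapest open site.
  R-α→P-δ 11, R-β→P-δ 10, R-γ→P-β 18
  haulage cost 39, fixed 11 → total 50.
Compare {P-α, P-β, P-δ}: haulage cost 39 + fixed 18 = 57.
Compare {P-β, P-γ, P-δ}: haulage cost 39 + fixed 18 = 57.
Compare {P-δ}: haulage cost 53 + fixed 7 = 60.
All other subsets cost ≥ 57. Minimum total cost: 50.

50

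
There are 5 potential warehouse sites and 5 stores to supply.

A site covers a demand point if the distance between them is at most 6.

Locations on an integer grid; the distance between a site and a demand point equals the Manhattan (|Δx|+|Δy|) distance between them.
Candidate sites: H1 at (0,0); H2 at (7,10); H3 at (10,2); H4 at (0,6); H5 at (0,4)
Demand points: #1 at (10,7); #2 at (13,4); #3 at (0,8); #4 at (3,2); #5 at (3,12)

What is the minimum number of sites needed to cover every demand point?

Coverage sets (demand points within 6 of each site):
  H1: {#4}
  H2: {#1, #5}
  H3: {#1, #2}
  H4: {#3}
  H5: {#3, #4}
No 2 sites suffice: every size-2 union leaves at least one demand point uncovered.
But {H2, H3, H5} covers everything, so the minimum is 3.

3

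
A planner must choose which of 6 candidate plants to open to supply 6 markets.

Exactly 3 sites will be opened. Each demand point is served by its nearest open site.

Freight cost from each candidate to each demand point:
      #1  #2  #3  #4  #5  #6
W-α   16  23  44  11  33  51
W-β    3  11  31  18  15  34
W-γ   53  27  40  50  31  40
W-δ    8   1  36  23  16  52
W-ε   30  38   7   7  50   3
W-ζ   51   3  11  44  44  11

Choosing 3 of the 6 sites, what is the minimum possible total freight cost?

Open {W-β, W-δ, W-ε}.
  #1→W-β 3, #2→W-δ 1, #3→W-ε 7, #4→W-ε 7, #5→W-β 15, #6→W-ε 3  ⇒ total 36.
Compare {W-β, W-ε, W-ζ}: total 38.
Compare {W-α, W-δ, W-ε}: total 42.
No size-3 selection does better; minimum is 36.

36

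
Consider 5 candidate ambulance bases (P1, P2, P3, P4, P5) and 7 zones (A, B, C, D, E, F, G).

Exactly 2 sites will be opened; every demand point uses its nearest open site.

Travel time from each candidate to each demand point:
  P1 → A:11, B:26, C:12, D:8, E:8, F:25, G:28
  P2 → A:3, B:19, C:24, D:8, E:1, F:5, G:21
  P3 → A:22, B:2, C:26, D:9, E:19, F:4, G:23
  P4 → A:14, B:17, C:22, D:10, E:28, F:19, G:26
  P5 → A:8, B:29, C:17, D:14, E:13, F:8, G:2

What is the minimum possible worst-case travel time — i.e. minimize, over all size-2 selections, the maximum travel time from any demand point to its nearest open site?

Open {P3, P5}.
  Farthest demand point is C at travel time 17 (to P5); all others are ≤ 17.
With {P4, P5} the worst case is 17.
With {P2, P5} the worst case is 19.
No size-2 selection achieves below 17.

17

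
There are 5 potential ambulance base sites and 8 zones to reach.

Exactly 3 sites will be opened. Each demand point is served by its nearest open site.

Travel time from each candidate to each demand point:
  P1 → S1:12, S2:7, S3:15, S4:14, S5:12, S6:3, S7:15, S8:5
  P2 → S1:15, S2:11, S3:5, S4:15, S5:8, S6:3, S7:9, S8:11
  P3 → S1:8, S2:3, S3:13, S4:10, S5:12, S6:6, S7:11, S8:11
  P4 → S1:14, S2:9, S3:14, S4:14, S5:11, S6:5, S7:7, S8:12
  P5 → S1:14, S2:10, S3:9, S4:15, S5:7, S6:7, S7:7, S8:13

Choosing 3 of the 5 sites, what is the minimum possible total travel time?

51

Open {P1, P2, P3}.
  S1→P3 8, S2→P3 3, S3→P2 5, S4→P3 10, S5→P2 8, S6→P1 3, S7→P2 9, S8→P1 5  ⇒ total 51.
Compare {P1, P3, P5}: total 52.
Compare {P2, P3, P5}: total 54.
No size-3 selection does better; minimum is 51.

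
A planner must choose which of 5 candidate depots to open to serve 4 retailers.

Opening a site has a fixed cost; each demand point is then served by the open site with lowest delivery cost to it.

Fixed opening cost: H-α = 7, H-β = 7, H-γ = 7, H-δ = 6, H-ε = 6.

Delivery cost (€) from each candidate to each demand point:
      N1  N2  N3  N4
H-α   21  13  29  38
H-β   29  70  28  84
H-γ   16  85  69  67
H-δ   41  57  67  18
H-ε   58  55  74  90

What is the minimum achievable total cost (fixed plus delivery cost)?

94

Open {H-α, H-δ}: assign each demand point to its cheapest open site.
  N1→H-α 21, N2→H-α 13, N3→H-α 29, N4→H-δ 18
  delivery cost 81, fixed 13 → total 94.
Compare {H-α, H-γ, H-δ}: delivery cost 76 + fixed 20 = 96.
Compare {H-α, H-β, H-δ}: delivery cost 80 + fixed 20 = 100.
Compare {H-α, H-δ, H-ε}: delivery cost 81 + fixed 19 = 100.
All other subsets cost ≥ 96. Minimum total cost: 94.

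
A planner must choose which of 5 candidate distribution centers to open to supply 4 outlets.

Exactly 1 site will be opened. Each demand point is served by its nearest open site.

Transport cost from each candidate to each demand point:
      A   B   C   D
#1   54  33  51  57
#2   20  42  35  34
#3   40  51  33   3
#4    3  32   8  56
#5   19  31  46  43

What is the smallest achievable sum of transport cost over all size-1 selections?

99

Open {#4}.
  A→#4 3, B→#4 32, C→#4 8, D→#4 56  ⇒ total 99.
Compare {#3}: total 127.
Compare {#2}: total 131.
No size-1 selection does better; minimum is 99.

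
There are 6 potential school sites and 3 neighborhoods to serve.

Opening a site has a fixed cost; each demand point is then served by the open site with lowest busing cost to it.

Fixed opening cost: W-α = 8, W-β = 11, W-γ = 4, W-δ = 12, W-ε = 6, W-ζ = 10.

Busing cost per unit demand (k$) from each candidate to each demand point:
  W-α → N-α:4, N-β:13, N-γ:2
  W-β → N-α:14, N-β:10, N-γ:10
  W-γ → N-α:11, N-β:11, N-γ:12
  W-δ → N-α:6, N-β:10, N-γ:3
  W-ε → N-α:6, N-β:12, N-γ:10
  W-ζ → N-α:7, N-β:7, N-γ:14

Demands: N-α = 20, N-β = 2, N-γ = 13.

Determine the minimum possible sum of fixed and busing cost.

138

Open {W-α, W-ζ}: assign each demand point to its cheapest open site.
  N-α→W-α 20×4=80, N-β→W-ζ 2×7=14, N-γ→W-α 13×2=26
  busing cost 120, fixed 18 → total 138.
Compare {W-α}: busing cost 132 + fixed 8 = 140.
Compare {W-α, W-γ}: busing cost 128 + fixed 12 = 140.
Compare {W-α, W-γ, W-ζ}: busing cost 120 + fixed 22 = 142.
All other subsets cost ≥ 140. Minimum total cost: 138.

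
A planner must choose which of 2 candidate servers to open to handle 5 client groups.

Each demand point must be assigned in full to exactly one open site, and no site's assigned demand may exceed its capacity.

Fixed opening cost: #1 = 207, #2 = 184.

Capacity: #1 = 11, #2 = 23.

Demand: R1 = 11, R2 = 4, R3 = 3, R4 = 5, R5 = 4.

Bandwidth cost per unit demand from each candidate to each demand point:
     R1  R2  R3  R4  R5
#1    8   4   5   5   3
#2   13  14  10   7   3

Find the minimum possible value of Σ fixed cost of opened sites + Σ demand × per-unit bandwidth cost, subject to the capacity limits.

Open {#1, #2}; cheapest assignment that respects the capacities:
  #1 (cap 11, load 11): R1 — cost 11×8 = 88
  #2 (cap 23, load 16): R2, R3, R4, R5 — cost 4×14 + 3×10 + 5×7 + 4×3 = 133
  Shipping 221, fixed 391 → total 612.
  Any other capacity-feasible assignment to {#1, #2} ships for at least 221.
Total demand is 27 and no other set of sites has combined capacity ≥ 27, so {#1, #2} is the only feasible choice of open sites. Minimum: 612.

612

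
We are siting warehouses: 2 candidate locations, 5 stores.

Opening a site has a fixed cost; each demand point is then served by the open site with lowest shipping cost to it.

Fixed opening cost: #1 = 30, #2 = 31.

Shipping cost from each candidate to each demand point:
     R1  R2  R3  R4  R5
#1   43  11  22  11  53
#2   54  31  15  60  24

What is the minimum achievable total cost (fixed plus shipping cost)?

165

Open {#1, #2}: assign each demand point to its cheapest open site.
  R1→#1 43, R2→#1 11, R3→#2 15, R4→#1 11, R5→#2 24
  shipping cost 104, fixed 61 → total 165.
Compare {#1}: shipping cost 140 + fixed 30 = 170.
Compare {#2}: shipping cost 184 + fixed 31 = 215.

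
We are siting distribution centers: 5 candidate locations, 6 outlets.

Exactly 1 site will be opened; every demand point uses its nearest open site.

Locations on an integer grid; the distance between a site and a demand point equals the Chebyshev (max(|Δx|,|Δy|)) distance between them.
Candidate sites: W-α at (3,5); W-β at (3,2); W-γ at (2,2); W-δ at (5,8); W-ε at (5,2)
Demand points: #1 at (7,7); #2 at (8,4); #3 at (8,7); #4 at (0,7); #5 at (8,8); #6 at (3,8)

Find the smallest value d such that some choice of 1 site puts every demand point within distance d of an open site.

Open {W-α}.
  Farthest demand point is #2 at distance 5 (to W-α); all others are ≤ 5.
With {W-δ} the worst case is 5.
With {W-β} the worst case is 6.
No size-1 selection achieves below 5.

5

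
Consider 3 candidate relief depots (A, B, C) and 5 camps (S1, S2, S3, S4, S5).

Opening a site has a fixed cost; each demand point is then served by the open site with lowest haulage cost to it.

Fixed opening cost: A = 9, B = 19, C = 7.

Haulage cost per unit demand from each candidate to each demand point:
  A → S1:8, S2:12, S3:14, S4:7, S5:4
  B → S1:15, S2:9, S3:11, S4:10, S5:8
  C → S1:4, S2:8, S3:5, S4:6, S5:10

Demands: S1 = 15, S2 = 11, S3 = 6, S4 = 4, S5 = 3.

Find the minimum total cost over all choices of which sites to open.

Open {A, C}: assign each demand point to its cheapest open site.
  S1→C 15×4=60, S2→C 11×8=88, S3→C 6×5=30, S4→C 4×6=24, S5→A 3×4=12
  haulage cost 214, fixed 16 → total 230.
Compare {C}: haulage cost 232 + fixed 7 = 239.
Compare {A, B, C}: haulage cost 214 + fixed 35 = 249.
Compare {B, C}: haulage cost 226 + fixed 26 = 252.
All other subsets cost ≥ 239. Minimum total cost: 230.

230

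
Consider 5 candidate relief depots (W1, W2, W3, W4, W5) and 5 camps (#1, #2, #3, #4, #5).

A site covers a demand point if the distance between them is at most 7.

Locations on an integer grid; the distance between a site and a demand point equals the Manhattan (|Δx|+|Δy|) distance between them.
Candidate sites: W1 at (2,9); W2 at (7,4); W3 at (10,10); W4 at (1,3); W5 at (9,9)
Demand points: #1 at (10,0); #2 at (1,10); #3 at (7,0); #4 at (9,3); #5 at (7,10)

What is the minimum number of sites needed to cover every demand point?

2

Coverage sets (demand points within 7 of each site):
  W1: {#2, #5}
  W2: {#1, #3, #4, #5}
  W3: {#5}
  W4: {#2}
  W5: {#4, #5}
No single site covers all 5 demand points.
But {W1, W2} covers everything, so the minimum is 2.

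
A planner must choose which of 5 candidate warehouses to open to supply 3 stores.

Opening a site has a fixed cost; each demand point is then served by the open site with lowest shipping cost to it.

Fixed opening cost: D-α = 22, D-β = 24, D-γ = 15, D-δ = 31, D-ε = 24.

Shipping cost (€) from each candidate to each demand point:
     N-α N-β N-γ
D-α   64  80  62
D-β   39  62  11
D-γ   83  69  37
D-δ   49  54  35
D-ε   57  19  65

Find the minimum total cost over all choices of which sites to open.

Open {D-β, D-ε}: assign each demand point to its cheapest open site.
  N-α→D-β 39, N-β→D-ε 19, N-γ→D-β 11
  shipping cost 69, fixed 48 → total 117.
Compare {D-β, D-γ, D-ε}: shipping cost 69 + fixed 63 = 132.
Compare {D-β}: shipping cost 112 + fixed 24 = 136.
Compare {D-α, D-β, D-ε}: shipping cost 69 + fixed 70 = 139.
All other subsets cost ≥ 132. Minimum total cost: 117.

117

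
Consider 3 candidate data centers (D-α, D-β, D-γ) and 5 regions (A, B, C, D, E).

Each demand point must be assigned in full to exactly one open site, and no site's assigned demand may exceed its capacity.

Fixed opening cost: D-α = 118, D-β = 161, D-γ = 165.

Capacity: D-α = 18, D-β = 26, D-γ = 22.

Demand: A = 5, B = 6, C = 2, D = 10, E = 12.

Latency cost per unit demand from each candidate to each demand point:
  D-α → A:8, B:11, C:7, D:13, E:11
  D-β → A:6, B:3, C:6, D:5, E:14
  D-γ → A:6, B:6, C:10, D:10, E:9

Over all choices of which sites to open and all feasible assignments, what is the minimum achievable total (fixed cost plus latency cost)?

521

Open {D-α, D-β}; cheapest assignment that respects the capacities:
  D-α (cap 18, load 12): E — cost 12×11 = 132
  D-β (cap 26, load 23): A, B, C, D — cost 5×6 + 6×3 + 2×6 + 10×5 = 110
  Shipping 242, fixed 279 → total 521.
  Any other capacity-feasible assignment to {D-α, D-β} ships for at least 242.
Compare {D-β, D-γ}: its best feasible assignment gives total 544.
Compare {D-α, D-γ}: its best feasible assignment gives total 595.
Every other set of open sites that can feasibly serve all demand totals ≥ 544 even under its best assignment. Minimum: 521.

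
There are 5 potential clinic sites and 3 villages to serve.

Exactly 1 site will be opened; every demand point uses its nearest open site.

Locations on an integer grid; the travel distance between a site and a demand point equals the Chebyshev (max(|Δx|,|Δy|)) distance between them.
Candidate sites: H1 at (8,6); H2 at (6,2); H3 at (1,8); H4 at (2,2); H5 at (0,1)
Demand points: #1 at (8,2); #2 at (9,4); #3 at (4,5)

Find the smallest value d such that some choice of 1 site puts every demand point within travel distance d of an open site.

Open {H2}.
  Farthest demand point is #2 at travel distance 3 (to H2); all others are ≤ 3.
With {H1} the worst case is 4.
With {H4} the worst case is 7.
No size-1 selection achieves below 3.

3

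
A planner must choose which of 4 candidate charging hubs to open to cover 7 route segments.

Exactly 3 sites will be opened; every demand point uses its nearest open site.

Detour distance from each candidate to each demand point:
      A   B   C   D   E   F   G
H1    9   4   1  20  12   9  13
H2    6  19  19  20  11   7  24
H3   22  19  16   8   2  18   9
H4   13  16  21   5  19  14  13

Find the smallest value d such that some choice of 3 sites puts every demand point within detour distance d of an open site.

Open {H1, H2, H3}.
  Farthest demand point is G at detour distance 9 (to H3); all others are ≤ 9.
With {H1, H3, H4} the worst case is 9.
With {H1, H2, H4} the worst case is 13.
No size-3 selection achieves below 9.

9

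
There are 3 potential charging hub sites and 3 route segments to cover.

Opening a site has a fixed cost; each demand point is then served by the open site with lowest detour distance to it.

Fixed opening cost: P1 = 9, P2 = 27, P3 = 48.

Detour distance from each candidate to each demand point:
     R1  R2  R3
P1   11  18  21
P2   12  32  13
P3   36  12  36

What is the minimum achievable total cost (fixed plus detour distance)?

Open {P1}: assign each demand point to its cheapest open site.
  R1→P1 11, R2→P1 18, R3→P1 21
  detour distance 50, fixed 9 → total 59.
Compare {P1, P2}: detour distance 42 + fixed 36 = 78.
Compare {P2}: detour distance 57 + fixed 27 = 84.
Compare {P1, P3}: detour distance 44 + fixed 57 = 101.
All other subsets cost ≥ 78. Minimum total cost: 59.

59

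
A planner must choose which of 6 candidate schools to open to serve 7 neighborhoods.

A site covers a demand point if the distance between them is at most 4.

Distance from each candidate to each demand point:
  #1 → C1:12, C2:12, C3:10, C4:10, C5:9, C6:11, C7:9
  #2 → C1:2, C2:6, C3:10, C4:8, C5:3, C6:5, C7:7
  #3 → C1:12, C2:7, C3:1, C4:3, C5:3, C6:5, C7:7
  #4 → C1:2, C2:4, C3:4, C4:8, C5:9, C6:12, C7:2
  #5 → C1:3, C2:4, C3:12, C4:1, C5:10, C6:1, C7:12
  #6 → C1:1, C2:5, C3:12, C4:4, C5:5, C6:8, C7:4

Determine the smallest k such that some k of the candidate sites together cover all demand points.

3

Coverage sets (demand points within 4 of each site):
  #1: {}
  #2: {C1, C5}
  #3: {C3, C4, C5}
  #4: {C1, C2, C3, C7}
  #5: {C1, C2, C4, C6}
  #6: {C1, C4, C7}
No 2 sites suffice: every size-2 union leaves at least one demand point uncovered.
But {#2, #4, #5} covers everything, so the minimum is 3.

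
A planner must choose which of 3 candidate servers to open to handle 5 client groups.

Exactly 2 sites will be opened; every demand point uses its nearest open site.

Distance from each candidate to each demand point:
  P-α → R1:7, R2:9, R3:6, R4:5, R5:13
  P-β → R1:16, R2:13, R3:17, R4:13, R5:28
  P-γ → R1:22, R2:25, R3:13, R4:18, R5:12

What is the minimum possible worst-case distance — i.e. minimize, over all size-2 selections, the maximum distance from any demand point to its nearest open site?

Open {P-α, P-γ}.
  Farthest demand point is R5 at distance 12 (to P-γ); all others are ≤ 12.
With {P-α, P-β} the worst case is 13.
With {P-β, P-γ} the worst case is 16.
No size-2 selection achieves below 12.

12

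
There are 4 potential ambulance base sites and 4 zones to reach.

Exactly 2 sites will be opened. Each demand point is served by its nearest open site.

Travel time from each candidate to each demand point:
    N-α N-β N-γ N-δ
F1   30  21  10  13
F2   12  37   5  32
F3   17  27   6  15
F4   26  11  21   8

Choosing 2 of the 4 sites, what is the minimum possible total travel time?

Open {F2, F4}.
  N-α→F2 12, N-β→F4 11, N-γ→F2 5, N-δ→F4 8  ⇒ total 36.
Compare {F3, F4}: total 42.
Compare {F1, F2}: total 51.
No size-2 selection does better; minimum is 36.

36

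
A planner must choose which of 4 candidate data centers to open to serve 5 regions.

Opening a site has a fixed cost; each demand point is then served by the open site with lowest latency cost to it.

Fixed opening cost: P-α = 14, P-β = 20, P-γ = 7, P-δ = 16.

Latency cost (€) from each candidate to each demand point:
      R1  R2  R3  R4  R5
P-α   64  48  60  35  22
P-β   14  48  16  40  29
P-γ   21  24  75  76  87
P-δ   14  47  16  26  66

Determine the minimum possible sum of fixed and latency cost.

139

Open {P-α, P-γ, P-δ}: assign each demand point to its cheapest open site.
  R1→P-δ 14, R2→P-γ 24, R3→P-δ 16, R4→P-δ 26, R5→P-α 22
  latency cost 102, fixed 37 → total 139.
Compare {P-β, P-γ}: latency cost 123 + fixed 27 = 150.
Compare {P-α, P-β, P-γ}: latency cost 111 + fixed 41 = 152.
Compare {P-β, P-γ, P-δ}: latency cost 109 + fixed 43 = 152.
All other subsets cost ≥ 150. Minimum total cost: 139.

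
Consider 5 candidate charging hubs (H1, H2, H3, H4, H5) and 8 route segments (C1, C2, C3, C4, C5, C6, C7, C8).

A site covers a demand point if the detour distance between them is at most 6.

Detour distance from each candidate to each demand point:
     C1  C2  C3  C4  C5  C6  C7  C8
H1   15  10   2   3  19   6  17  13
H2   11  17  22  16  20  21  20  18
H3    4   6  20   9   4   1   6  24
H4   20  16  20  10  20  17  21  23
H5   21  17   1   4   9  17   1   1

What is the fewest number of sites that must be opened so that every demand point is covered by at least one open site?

2

Coverage sets (demand points within 6 of each site):
  H1: {C3, C4, C6}
  H2: {}
  H3: {C1, C2, C5, C6, C7}
  H4: {}
  H5: {C3, C4, C7, C8}
No single site covers all 8 demand points.
But {H3, H5} covers everything, so the minimum is 2.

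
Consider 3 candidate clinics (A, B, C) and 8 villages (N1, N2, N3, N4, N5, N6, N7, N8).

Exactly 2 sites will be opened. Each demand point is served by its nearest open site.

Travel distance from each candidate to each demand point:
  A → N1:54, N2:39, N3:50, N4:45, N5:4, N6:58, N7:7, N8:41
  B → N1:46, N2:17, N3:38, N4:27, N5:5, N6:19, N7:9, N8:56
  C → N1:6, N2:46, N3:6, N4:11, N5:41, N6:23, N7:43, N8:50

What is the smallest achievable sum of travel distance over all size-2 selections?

123

Open {B, C}.
  N1→C 6, N2→B 17, N3→C 6, N4→C 11, N5→B 5, N6→B 19, N7→B 9, N8→C 50  ⇒ total 123.
Compare {A, C}: total 137.
Compare {A, B}: total 199.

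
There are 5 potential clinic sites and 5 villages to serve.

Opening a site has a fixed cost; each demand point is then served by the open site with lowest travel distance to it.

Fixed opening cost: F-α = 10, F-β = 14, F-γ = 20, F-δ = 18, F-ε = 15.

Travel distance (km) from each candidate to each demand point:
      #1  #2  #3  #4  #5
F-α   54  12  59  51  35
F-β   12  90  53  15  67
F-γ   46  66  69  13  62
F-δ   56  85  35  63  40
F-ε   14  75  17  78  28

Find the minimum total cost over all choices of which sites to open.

123

Open {F-α, F-β, F-ε}: assign each demand point to its cheapest open site.
  #1→F-β 12, #2→F-α 12, #3→F-ε 17, #4→F-β 15, #5→F-ε 28
  travel distance 84, fixed 39 → total 123.
Compare {F-α, F-γ, F-ε}: travel distance 84 + fixed 45 = 129.
Compare {F-α, F-β, F-γ, F-ε}: travel distance 82 + fixed 59 = 141.
Compare {F-α, F-β, F-δ, F-ε}: travel distance 84 + fixed 57 = 141.
All other subsets cost ≥ 129. Minimum total cost: 123.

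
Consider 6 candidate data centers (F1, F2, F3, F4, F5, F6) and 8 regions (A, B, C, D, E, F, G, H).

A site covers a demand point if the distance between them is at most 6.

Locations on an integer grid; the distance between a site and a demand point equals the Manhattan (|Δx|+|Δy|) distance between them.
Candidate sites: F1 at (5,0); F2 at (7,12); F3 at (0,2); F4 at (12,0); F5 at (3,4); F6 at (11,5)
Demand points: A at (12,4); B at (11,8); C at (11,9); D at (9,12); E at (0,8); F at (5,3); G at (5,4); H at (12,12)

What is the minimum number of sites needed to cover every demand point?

4

Coverage sets (demand points within 6 of each site):
  F1: {F, G}
  F2: {D, H}
  F3: {E, F}
  F4: {A}
  F5: {F, G}
  F6: {A, B, C}
No 3 sites suffice: every size-3 union leaves at least one demand point uncovered.
But {F1, F2, F3, F6} covers everything, so the minimum is 4.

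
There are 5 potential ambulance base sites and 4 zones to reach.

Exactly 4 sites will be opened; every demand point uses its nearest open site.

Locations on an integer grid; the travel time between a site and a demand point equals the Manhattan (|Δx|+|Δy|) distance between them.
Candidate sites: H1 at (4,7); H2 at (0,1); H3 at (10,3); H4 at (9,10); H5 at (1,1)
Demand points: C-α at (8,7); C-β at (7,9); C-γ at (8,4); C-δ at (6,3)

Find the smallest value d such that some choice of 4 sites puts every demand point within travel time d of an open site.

Open {H1, H2, H3, H4}.
  Farthest demand point is C-α at travel time 4 (to H1); all others are ≤ 4.
With {H1, H3, H4, H5} the worst case is 4.
With {H2, H3, H4, H5} the worst case is 4.
No size-4 selection achieves below 4.

4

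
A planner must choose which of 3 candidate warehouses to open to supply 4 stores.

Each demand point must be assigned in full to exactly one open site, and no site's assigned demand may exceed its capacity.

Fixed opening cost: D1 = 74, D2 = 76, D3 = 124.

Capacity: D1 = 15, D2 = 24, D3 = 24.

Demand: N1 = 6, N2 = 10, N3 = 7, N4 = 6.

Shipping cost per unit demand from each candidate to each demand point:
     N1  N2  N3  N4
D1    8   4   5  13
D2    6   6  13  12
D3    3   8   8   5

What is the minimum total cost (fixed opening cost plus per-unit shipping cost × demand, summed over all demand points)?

Open {D1, D3}; cheapest assignment that respects the capacities:
  D1 (cap 15, load 10): N2 — cost 10×4 = 40
  D3 (cap 24, load 19): N1, N3, N4 — cost 6×3 + 7×8 + 6×5 = 104
  Shipping 144, fixed 198 → total 342.
  Any other capacity-feasible assignment to {D1, D3} ships for at least 144.
Compare {D1, D2}: its best feasible assignment gives total 353.
Compare {D2, D3}: its best feasible assignment gives total 364.
Every other set of open sites that can feasibly serve all demand totals ≥ 353 even under its best assignment. Minimum: 342.

342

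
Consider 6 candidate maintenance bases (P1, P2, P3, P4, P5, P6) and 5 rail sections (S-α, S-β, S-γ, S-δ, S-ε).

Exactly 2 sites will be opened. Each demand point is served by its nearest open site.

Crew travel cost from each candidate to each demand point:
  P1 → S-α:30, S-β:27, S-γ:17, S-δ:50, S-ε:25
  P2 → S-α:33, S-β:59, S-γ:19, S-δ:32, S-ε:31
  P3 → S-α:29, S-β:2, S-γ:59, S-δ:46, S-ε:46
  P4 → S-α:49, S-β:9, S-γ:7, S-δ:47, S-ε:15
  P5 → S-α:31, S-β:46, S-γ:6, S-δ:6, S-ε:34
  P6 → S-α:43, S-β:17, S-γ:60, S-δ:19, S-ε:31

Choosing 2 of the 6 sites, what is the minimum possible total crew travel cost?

Open {P4, P5}.
  S-α→P5 31, S-β→P4 9, S-γ→P5 6, S-δ→P5 6, S-ε→P4 15  ⇒ total 67.
Compare {P3, P5}: total 77.
Compare {P5, P6}: total 91.
No size-2 selection does better; minimum is 67.

67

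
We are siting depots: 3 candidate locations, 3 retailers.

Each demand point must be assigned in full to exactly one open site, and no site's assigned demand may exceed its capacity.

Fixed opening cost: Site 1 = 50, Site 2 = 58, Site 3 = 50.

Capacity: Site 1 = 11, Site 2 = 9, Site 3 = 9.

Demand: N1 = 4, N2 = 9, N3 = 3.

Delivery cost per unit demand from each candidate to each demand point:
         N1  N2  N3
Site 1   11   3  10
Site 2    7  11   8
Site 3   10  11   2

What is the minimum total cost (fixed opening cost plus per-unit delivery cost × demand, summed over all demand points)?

Open {Site 1, Site 3}; cheapest assignment that respects the capacities:
  Site 1 (cap 11, load 9): N2 — cost 9×3 = 27
  Site 3 (cap 9, load 7): N1, N3 — cost 4×10 + 3×2 = 46
  Shipping 73, fixed 100 → total 173.
  Any other capacity-feasible assignment to {Site 1, Site 3} ships for at least 73.
Compare {Site 1, Site 2}: its best feasible assignment gives total 187.
Compare {Site 1, Site 2, Site 3}: its best feasible assignment gives total 219.
Every other set of open sites that can feasibly serve all demand totals ≥ 187 even under its best assignment. Minimum: 173.

173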